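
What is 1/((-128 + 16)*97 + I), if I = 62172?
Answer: 1/51308 ≈ 1.9490e-5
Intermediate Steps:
1/((-128 + 16)*97 + I) = 1/((-128 + 16)*97 + 62172) = 1/(-112*97 + 62172) = 1/(-10864 + 62172) = 1/51308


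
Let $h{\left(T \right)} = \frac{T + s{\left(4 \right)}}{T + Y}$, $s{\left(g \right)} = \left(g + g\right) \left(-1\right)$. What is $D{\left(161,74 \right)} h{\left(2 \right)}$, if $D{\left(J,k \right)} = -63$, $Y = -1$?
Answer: $378$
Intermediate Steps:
$s{\left(g \right)} = - 2 g$ ($s{\left(g \right)} = 2 g \left(-1\right) = - 2 g$)
$h{\left(T \right)} = \frac{-8 + T}{-1 + T}$ ($h{\left(T \right)} = \frac{T - 8}{T - 1} = \frac{T - 8}{-1 + T} = \frac{-8 + T}{-1 + T}$)
$D{\left(161,74 \right)} h{\left(2 \right)} = - 63 \frac{-8 + 2}{-1 + 2} = - 63 \cdot 1^{-1} \left(-6\right) = - 63 \cdot 1 \left(-6\right) = \left(-63\right) \left(-6\right) = 378$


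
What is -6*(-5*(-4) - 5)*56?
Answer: -5040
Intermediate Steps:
-6*(-5*(-4) - 5)*56 = -6*(20 - 5)*56 = -6*15*56 = -90*56 = -5040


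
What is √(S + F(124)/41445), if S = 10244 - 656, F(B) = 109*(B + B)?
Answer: 2*√457508697915/13815 ≈ 97.922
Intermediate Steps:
F(B) = 218*B (F(B) = 109*(2*B) = 218*B)
S = 9588
√(S + F(124)/41445) = √(9588 + (218*124)/41445) = √(9588 + 27032*(1/41445)) = √(9588 + 27032/41445) = √(397401692/41445) = 2*√457508697915/13815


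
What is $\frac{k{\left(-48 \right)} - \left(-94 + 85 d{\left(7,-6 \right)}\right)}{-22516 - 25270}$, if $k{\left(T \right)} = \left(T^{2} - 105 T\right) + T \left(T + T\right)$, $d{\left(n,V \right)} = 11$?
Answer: $- \frac{11111}{47786} \approx -0.23252$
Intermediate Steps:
$k{\left(T \right)} = - 105 T + 3 T^{2}$ ($k{\left(T \right)} = \left(T^{2} - 105 T\right) + T 2 T = \left(T^{2} - 105 T\right) + 2 T^{2} = - 105 T + 3 T^{2}$)
$\frac{k{\left(-48 \right)} - \left(-94 + 85 d{\left(7,-6 \right)}\right)}{-22516 - 25270} = \frac{3 \left(-48\right) \left(-35 - 48\right) + \left(94 - 935\right)}{-22516 - 25270} = \frac{3 \left(-48\right) \left(-83\right) + \left(94 - 935\right)}{-47786} = \left(11952 - 841\right) \left(- \frac{1}{47786}\right) = 11111 \left(- \frac{1}{47786}\right) = - \frac{11111}{47786}$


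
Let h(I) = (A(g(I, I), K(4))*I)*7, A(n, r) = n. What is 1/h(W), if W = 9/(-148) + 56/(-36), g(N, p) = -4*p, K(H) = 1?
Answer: -443556/32447863 ≈ -0.013670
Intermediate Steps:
W = -2153/1332 (W = 9*(-1/148) + 56*(-1/36) = -9/148 - 14/9 = -2153/1332 ≈ -1.6164)
h(I) = -28*I² (h(I) = ((-4*I)*I)*7 = -4*I²*7 = -28*I²)
1/h(W) = 1/(-28*(-2153/1332)²) = 1/(-28*4635409/1774224) = 1/(-32447863/443556) = -443556/32447863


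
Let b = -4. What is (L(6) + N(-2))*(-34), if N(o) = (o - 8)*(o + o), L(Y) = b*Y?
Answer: -544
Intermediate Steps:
L(Y) = -4*Y
N(o) = 2*o*(-8 + o) (N(o) = (-8 + o)*(2*o) = 2*o*(-8 + o))
(L(6) + N(-2))*(-34) = (-4*6 + 2*(-2)*(-8 - 2))*(-34) = (-24 + 2*(-2)*(-10))*(-34) = (-24 + 40)*(-34) = 16*(-34) = -544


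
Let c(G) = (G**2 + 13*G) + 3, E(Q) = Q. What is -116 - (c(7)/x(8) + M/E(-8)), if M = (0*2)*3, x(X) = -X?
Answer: -785/8 ≈ -98.125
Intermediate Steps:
M = 0 (M = 0*3 = 0)
c(G) = 3 + G**2 + 13*G
-116 - (c(7)/x(8) + M/E(-8)) = -116 - ((3 + 7**2 + 13*7)/((-1*8)) + 0/(-8)) = -116 - ((3 + 49 + 91)/(-8) + 0*(-1/8)) = -116 - (143*(-1/8) + 0) = -116 - (-143/8 + 0) = -116 - 1*(-143/8) = -116 + 143/8 = -785/8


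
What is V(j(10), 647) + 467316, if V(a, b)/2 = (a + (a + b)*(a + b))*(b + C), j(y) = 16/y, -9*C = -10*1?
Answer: 122797506374/225 ≈ 5.4577e+8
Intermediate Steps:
C = 10/9 (C = -(-10)/9 = -⅑*(-10) = 10/9 ≈ 1.1111)
V(a, b) = 2*(10/9 + b)*(a + (a + b)²) (V(a, b) = 2*((a + (a + b)*(a + b))*(b + 10/9)) = 2*((a + (a + b)²)*(10/9 + b)) = 2*((10/9 + b)*(a + (a + b)²)) = 2*(10/9 + b)*(a + (a + b)²))
V(j(10), 647) + 467316 = (20*(16/10)/9 + 20*(16/10 + 647)²/9 + 2*(16/10)*647 + 2*647*(16/10 + 647)²) + 467316 = (20*(16*(⅒))/9 + 20*(16*(⅒) + 647)²/9 + 2*(16*(⅒))*647 + 2*647*(16*(⅒) + 647)²) + 467316 = ((20/9)*(8/5) + 20*(8/5 + 647)²/9 + 2*(8/5)*647 + 2*647*(8/5 + 647)²) + 467316 = (32/9 + 20*(3243/5)²/9 + 10352/5 + 2*647*(3243/5)²) + 467316 = (32/9 + (20/9)*(10517049/25) + 10352/5 + 2*647*(10517049/25)) + 467316 = (32/9 + 4674244/5 + 10352/5 + 13609061406/25) + 467316 = 122692360274/225 + 467316 = 122797506374/225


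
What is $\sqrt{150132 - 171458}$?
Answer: $i \sqrt{21326} \approx 146.03 i$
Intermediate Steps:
$\sqrt{150132 - 171458} = \sqrt{-21326} = i \sqrt{21326}$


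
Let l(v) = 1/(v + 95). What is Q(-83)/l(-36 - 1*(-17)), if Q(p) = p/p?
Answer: 76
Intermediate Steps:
Q(p) = 1
l(v) = 1/(95 + v)
Q(-83)/l(-36 - 1*(-17)) = 1/1/(95 + (-36 - 1*(-17))) = 1/1/(95 + (-36 + 17)) = 1/1/(95 - 19) = 1/1/76 = 1/(1/76) = 1*76 = 76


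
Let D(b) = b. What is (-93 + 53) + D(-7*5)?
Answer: -75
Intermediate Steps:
(-93 + 53) + D(-7*5) = (-93 + 53) - 7*5 = -40 - 35 = -75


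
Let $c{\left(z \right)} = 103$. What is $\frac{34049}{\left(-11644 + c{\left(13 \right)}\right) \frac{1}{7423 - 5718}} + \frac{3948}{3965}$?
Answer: $- \frac{230136742057}{45760065} \approx -5029.2$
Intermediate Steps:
$\frac{34049}{\left(-11644 + c{\left(13 \right)}\right) \frac{1}{7423 - 5718}} + \frac{3948}{3965} = \frac{34049}{\left(-11644 + 103\right) \frac{1}{7423 - 5718}} + \frac{3948}{3965} = \frac{34049}{\left(-11541\right) \frac{1}{1705}} + 3948 \cdot \frac{1}{3965} = \frac{34049}{\left(-11541\right) \frac{1}{1705}} + \frac{3948}{3965} = \frac{34049}{- \frac{11541}{1705}} + \frac{3948}{3965} = 34049 \left(- \frac{1705}{11541}\right) + \frac{3948}{3965} = - \frac{58053545}{11541} + \frac{3948}{3965} = - \frac{230136742057}{45760065}$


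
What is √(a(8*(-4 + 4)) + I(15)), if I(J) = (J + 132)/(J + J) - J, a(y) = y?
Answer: I*√1010/10 ≈ 3.1781*I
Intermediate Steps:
I(J) = -J + (132 + J)/(2*J) (I(J) = (132 + J)/((2*J)) - J = (132 + J)*(1/(2*J)) - J = (132 + J)/(2*J) - J = -J + (132 + J)/(2*J))
√(a(8*(-4 + 4)) + I(15)) = √(8*(-4 + 4) + (½ - 1*15 + 66/15)) = √(8*0 + (½ - 15 + 66*(1/15))) = √(0 + (½ - 15 + 22/5)) = √(0 - 101/10) = √(-101/10) = I*√1010/10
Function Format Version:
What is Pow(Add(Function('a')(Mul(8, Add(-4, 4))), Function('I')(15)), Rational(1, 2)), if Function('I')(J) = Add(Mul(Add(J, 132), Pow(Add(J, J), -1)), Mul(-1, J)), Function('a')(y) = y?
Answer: Mul(Rational(1, 10), I, Pow(1010, Rational(1, 2))) ≈ Mul(3.1781, I)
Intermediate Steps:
Function('I')(J) = Add(Mul(-1, J), Mul(Rational(1, 2), Pow(J, -1), Add(132, J))) (Function('I')(J) = Add(Mul(Add(132, J), Pow(Mul(2, J), -1)), Mul(-1, J)) = Add(Mul(Add(132, J), Mul(Rational(1, 2), Pow(J, -1))), Mul(-1, J)) = Add(Mul(Rational(1, 2), Pow(J, -1), Add(132, J)), Mul(-1, J)) = Add(Mul(-1, J), Mul(Rational(1, 2), Pow(J, -1), Add(132, J))))
Pow(Add(Function('a')(Mul(8, Add(-4, 4))), Function('I')(15)), Rational(1, 2)) = Pow(Add(Mul(8, Add(-4, 4)), Add(Rational(1, 2), Mul(-1, 15), Mul(66, Pow(15, -1)))), Rational(1, 2)) = Pow(Add(Mul(8, 0), Add(Rational(1, 2), -15, Mul(66, Rational(1, 15)))), Rational(1, 2)) = Pow(Add(0, Add(Rational(1, 2), -15, Rational(22, 5))), Rational(1, 2)) = Pow(Add(0, Rational(-101, 10)), Rational(1, 2)) = Pow(Rational(-101, 10), Rational(1, 2)) = Mul(Rational(1, 10), I, Pow(1010, Rational(1, 2)))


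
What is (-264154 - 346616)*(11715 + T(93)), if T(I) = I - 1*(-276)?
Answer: -7380544680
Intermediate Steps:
T(I) = 276 + I (T(I) = I + 276 = 276 + I)
(-264154 - 346616)*(11715 + T(93)) = (-264154 - 346616)*(11715 + (276 + 93)) = -610770*(11715 + 369) = -610770*12084 = -7380544680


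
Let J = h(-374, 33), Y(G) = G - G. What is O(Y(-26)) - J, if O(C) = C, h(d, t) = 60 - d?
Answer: -434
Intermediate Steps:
Y(G) = 0
J = 434 (J = 60 - 1*(-374) = 60 + 374 = 434)
O(Y(-26)) - J = 0 - 1*434 = 0 - 434 = -434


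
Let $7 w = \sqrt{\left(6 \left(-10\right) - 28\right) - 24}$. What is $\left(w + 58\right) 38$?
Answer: $2204 + \frac{152 i \sqrt{7}}{7} \approx 2204.0 + 57.451 i$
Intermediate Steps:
$w = \frac{4 i \sqrt{7}}{7}$ ($w = \frac{\sqrt{\left(6 \left(-10\right) - 28\right) - 24}}{7} = \frac{\sqrt{\left(-60 - 28\right) - 24}}{7} = \frac{\sqrt{-88 - 24}}{7} = \frac{\sqrt{-112}}{7} = \frac{4 i \sqrt{7}}{7} \approx 1.5119 i$)
$\left(w + 58\right) 38 = \left(\frac{4 i \sqrt{7}}{7} + 58\right) 38 = \left(58 + \frac{4 i \sqrt{7}}{7}\right) 38 = 2204 + \frac{152 i \sqrt{7}}{7}$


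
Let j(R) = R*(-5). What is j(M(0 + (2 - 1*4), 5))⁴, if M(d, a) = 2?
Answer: 10000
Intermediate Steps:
j(R) = -5*R
j(M(0 + (2 - 1*4), 5))⁴ = (-5*2)⁴ = (-10)⁴ = 10000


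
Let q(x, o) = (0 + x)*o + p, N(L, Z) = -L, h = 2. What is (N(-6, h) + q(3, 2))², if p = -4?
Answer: 64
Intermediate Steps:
q(x, o) = -4 + o*x (q(x, o) = (0 + x)*o - 4 = x*o - 4 = o*x - 4 = -4 + o*x)
(N(-6, h) + q(3, 2))² = (-1*(-6) + (-4 + 2*3))² = (6 + (-4 + 6))² = (6 + 2)² = 8² = 64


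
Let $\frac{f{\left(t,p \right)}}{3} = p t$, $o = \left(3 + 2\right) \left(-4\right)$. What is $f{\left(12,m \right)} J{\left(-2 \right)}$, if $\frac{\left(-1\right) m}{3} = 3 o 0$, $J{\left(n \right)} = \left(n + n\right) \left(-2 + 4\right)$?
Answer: $0$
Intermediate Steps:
$o = -20$ ($o = 5 \left(-4\right) = -20$)
$J{\left(n \right)} = 4 n$ ($J{\left(n \right)} = 2 n 2 = 4 n$)
$m = 0$ ($m = - 3 \cdot 3 \left(-20\right) 0 = - 3 \left(\left(-60\right) 0\right) = \left(-3\right) 0 = 0$)
$f{\left(t,p \right)} = 3 p t$
$f{\left(12,m \right)} J{\left(-2 \right)} = 3 \cdot 0 \cdot 12 \cdot 4 \left(-2\right) = 0 \left(-8\right) = 0$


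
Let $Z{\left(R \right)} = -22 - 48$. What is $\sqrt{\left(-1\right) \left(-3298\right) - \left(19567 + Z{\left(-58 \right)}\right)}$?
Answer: $i \sqrt{16199} \approx 127.28 i$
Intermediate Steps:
$Z{\left(R \right)} = -70$ ($Z{\left(R \right)} = -22 - 48 = -70$)
$\sqrt{\left(-1\right) \left(-3298\right) - \left(19567 + Z{\left(-58 \right)}\right)} = \sqrt{\left(-1\right) \left(-3298\right) - 19497} = \sqrt{3298 + \left(-19567 + 70\right)} = \sqrt{3298 - 19497} = \sqrt{-16199} = i \sqrt{16199}$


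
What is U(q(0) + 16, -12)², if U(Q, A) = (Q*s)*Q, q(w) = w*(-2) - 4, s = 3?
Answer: 186624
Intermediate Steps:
q(w) = -4 - 2*w (q(w) = -2*w - 4 = -4 - 2*w)
U(Q, A) = 3*Q² (U(Q, A) = (Q*3)*Q = (3*Q)*Q = 3*Q²)
U(q(0) + 16, -12)² = (3*((-4 - 2*0) + 16)²)² = (3*((-4 + 0) + 16)²)² = (3*(-4 + 16)²)² = (3*12²)² = (3*144)² = 432² = 186624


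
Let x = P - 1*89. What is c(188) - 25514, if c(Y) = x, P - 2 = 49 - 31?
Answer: -25583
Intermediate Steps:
P = 20 (P = 2 + (49 - 31) = 2 + 18 = 20)
x = -69 (x = 20 - 1*89 = 20 - 89 = -69)
c(Y) = -69
c(188) - 25514 = -69 - 25514 = -25583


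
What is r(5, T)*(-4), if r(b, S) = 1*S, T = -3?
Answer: 12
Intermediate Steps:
r(b, S) = S
r(5, T)*(-4) = -3*(-4) = 12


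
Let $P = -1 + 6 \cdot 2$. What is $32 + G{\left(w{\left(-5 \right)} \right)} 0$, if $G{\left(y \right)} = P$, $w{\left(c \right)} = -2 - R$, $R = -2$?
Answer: $32$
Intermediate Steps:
$w{\left(c \right)} = 0$ ($w{\left(c \right)} = -2 - -2 = -2 + 2 = 0$)
$P = 11$ ($P = -1 + 12 = 11$)
$G{\left(y \right)} = 11$
$32 + G{\left(w{\left(-5 \right)} \right)} 0 = 32 + 11 \cdot 0 = 32 + 0 = 32$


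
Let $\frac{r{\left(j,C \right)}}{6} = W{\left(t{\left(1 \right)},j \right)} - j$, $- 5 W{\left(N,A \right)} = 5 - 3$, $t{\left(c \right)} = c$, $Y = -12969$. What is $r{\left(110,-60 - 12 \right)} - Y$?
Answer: $\frac{61533}{5} \approx 12307.0$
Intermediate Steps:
$W{\left(N,A \right)} = - \frac{2}{5}$ ($W{\left(N,A \right)} = - \frac{5 - 3}{5} = \left(- \frac{1}{5}\right) 2 = - \frac{2}{5}$)
$r{\left(j,C \right)} = - \frac{12}{5} - 6 j$ ($r{\left(j,C \right)} = 6 \left(- \frac{2}{5} - j\right) = - \frac{12}{5} - 6 j$)
$r{\left(110,-60 - 12 \right)} - Y = \left(- \frac{12}{5} - 660\right) - -12969 = \left(- \frac{12}{5} - 660\right) + 12969 = - \frac{3312}{5} + 12969 = \frac{61533}{5}$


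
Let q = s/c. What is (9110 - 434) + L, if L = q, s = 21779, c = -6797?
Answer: 58948993/6797 ≈ 8672.8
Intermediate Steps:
q = -21779/6797 (q = 21779/(-6797) = 21779*(-1/6797) = -21779/6797 ≈ -3.2042)
L = -21779/6797 ≈ -3.2042
(9110 - 434) + L = (9110 - 434) - 21779/6797 = 8676 - 21779/6797 = 58948993/6797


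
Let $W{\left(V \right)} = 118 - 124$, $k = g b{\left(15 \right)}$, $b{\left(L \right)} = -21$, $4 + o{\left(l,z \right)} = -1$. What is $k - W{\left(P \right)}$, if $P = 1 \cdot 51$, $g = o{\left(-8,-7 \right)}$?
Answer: $111$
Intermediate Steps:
$o{\left(l,z \right)} = -5$ ($o{\left(l,z \right)} = -4 - 1 = -5$)
$g = -5$
$k = 105$ ($k = \left(-5\right) \left(-21\right) = 105$)
$P = 51$
$W{\left(V \right)} = -6$ ($W{\left(V \right)} = 118 - 124 = -6$)
$k - W{\left(P \right)} = 105 - -6 = 105 + 6 = 111$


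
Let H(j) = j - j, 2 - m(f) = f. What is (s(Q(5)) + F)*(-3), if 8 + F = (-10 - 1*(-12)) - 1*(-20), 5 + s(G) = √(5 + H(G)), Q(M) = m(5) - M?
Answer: -27 - 3*√5 ≈ -33.708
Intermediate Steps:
m(f) = 2 - f
H(j) = 0
Q(M) = -3 - M (Q(M) = (2 - 1*5) - M = (2 - 5) - M = -3 - M)
s(G) = -5 + √5 (s(G) = -5 + √(5 + 0) = -5 + √5)
F = 14 (F = -8 + ((-10 - 1*(-12)) - 1*(-20)) = -8 + ((-10 + 12) + 20) = -8 + (2 + 20) = -8 + 22 = 14)
(s(Q(5)) + F)*(-3) = ((-5 + √5) + 14)*(-3) = (9 + √5)*(-3) = -27 - 3*√5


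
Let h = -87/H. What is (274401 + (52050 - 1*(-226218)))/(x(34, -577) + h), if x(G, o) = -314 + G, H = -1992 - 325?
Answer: -1280534073/648673 ≈ -1974.1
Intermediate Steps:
H = -2317
h = 87/2317 (h = -87/(-2317) = -1/2317*(-87) = 87/2317 ≈ 0.037549)
(274401 + (52050 - 1*(-226218)))/(x(34, -577) + h) = (274401 + (52050 - 1*(-226218)))/((-314 + 34) + 87/2317) = (274401 + (52050 + 226218))/(-280 + 87/2317) = (274401 + 278268)/(-648673/2317) = 552669*(-2317/648673) = -1280534073/648673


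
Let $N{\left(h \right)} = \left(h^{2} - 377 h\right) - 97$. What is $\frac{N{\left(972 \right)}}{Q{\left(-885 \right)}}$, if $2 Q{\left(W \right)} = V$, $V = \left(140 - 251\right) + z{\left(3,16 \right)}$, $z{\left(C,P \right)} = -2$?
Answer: $- \frac{1156486}{113} \approx -10234.0$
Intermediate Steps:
$N{\left(h \right)} = -97 + h^{2} - 377 h$
$V = -113$ ($V = \left(140 - 251\right) - 2 = -111 - 2 = -113$)
$Q{\left(W \right)} = - \frac{113}{2}$ ($Q{\left(W \right)} = \frac{1}{2} \left(-113\right) = - \frac{113}{2}$)
$\frac{N{\left(972 \right)}}{Q{\left(-885 \right)}} = \frac{-97 + 972^{2} - 366444}{- \frac{113}{2}} = \left(-97 + 944784 - 366444\right) \left(- \frac{2}{113}\right) = 578243 \left(- \frac{2}{113}\right) = - \frac{1156486}{113}$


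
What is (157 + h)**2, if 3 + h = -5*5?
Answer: 16641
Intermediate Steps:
h = -28 (h = -3 - 5*5 = -3 - 25 = -28)
(157 + h)**2 = (157 - 28)**2 = 129**2 = 16641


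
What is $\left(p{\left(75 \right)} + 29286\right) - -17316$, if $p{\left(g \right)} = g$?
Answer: $46677$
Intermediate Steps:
$\left(p{\left(75 \right)} + 29286\right) - -17316 = \left(75 + 29286\right) - -17316 = 29361 + 17316 = 46677$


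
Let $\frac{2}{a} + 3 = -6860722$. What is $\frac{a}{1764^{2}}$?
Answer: $- \frac{1}{10674245269800} \approx -9.3683 \cdot 10^{-14}$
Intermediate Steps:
$a = - \frac{2}{6860725}$ ($a = \frac{2}{-3 - 6860722} = \frac{2}{-6860725} = 2 \left(- \frac{1}{6860725}\right) = - \frac{2}{6860725} \approx -2.9151 \cdot 10^{-7}$)
$\frac{a}{1764^{2}} = - \frac{2}{6860725 \cdot 1764^{2}} = - \frac{2}{6860725 \cdot 3111696} = \left(- \frac{2}{6860725}\right) \frac{1}{3111696} = - \frac{1}{10674245269800}$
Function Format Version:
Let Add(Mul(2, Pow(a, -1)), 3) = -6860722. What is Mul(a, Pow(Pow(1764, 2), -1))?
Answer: Rational(-1, 10674245269800) ≈ -9.3683e-14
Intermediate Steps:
a = Rational(-2, 6860725) (a = Mul(2, Pow(Add(-3, -6860722), -1)) = Mul(2, Pow(-6860725, -1)) = Mul(2, Rational(-1, 6860725)) = Rational(-2, 6860725) ≈ -2.9151e-7)
Mul(a, Pow(Pow(1764, 2), -1)) = Mul(Rational(-2, 6860725), Pow(Pow(1764, 2), -1)) = Mul(Rational(-2, 6860725), Pow(3111696, -1)) = Mul(Rational(-2, 6860725), Rational(1, 3111696)) = Rational(-1, 10674245269800)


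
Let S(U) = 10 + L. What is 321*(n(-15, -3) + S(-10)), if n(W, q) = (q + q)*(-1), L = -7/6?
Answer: 9523/2 ≈ 4761.5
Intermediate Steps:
L = -7/6 (L = -7*1/6 = -7/6 ≈ -1.1667)
S(U) = 53/6 (S(U) = 10 - 7/6 = 53/6)
n(W, q) = -2*q (n(W, q) = (2*q)*(-1) = -2*q)
321*(n(-15, -3) + S(-10)) = 321*(-2*(-3) + 53/6) = 321*(6 + 53/6) = 321*(89/6) = 9523/2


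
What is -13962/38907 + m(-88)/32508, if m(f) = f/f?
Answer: -16808807/46844028 ≈ -0.35882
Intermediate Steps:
m(f) = 1
-13962/38907 + m(-88)/32508 = -13962/38907 + 1/32508 = -13962*1/38907 + 1*(1/32508) = -4654/12969 + 1/32508 = -16808807/46844028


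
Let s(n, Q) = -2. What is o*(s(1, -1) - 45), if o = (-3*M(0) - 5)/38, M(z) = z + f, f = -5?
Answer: -235/19 ≈ -12.368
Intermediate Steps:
M(z) = -5 + z (M(z) = z - 5 = -5 + z)
o = 5/19 (o = (-3*(-5 + 0) - 5)/38 = (-3*(-5) - 5)*(1/38) = (15 - 5)*(1/38) = 10*(1/38) = 5/19 ≈ 0.26316)
o*(s(1, -1) - 45) = 5*(-2 - 45)/19 = (5/19)*(-47) = -235/19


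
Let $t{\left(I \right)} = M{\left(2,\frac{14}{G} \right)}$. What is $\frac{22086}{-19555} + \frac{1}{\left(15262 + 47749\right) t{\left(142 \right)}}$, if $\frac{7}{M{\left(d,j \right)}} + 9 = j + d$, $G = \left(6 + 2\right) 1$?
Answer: $- \frac{5566702449}{4928720420} \approx -1.1294$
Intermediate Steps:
$G = 8$ ($G = 8 \cdot 1 = 8$)
$M{\left(d,j \right)} = \frac{7}{-9 + d + j}$ ($M{\left(d,j \right)} = \frac{7}{-9 + \left(j + d\right)} = \frac{7}{-9 + \left(d + j\right)} = \frac{7}{-9 + d + j}$)
$t{\left(I \right)} = - \frac{4}{3}$ ($t{\left(I \right)} = \frac{7}{-9 + 2 + \frac{14}{8}} = \frac{7}{-9 + 2 + 14 \cdot \frac{1}{8}} = \frac{7}{-9 + 2 + \frac{7}{4}} = \frac{7}{- \frac{21}{4}} = 7 \left(- \frac{4}{21}\right) = - \frac{4}{3}$)
$\frac{22086}{-19555} + \frac{1}{\left(15262 + 47749\right) t{\left(142 \right)}} = \frac{22086}{-19555} + \frac{1}{\left(15262 + 47749\right) \left(- \frac{4}{3}\right)} = 22086 \left(- \frac{1}{19555}\right) + \frac{1}{63011} \left(- \frac{3}{4}\right) = - \frac{22086}{19555} + \frac{1}{63011} \left(- \frac{3}{4}\right) = - \frac{22086}{19555} - \frac{3}{252044} = - \frac{5566702449}{4928720420}$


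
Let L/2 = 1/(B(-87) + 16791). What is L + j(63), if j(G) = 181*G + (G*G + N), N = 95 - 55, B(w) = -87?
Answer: 128721025/8352 ≈ 15412.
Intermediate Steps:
N = 40
L = 1/8352 (L = 2/(-87 + 16791) = 2/16704 = 2*(1/16704) = 1/8352 ≈ 0.00011973)
j(G) = 40 + G² + 181*G (j(G) = 181*G + (G*G + 40) = 181*G + (G² + 40) = 181*G + (40 + G²) = 40 + G² + 181*G)
L + j(63) = 1/8352 + (40 + 63² + 181*63) = 1/8352 + (40 + 3969 + 11403) = 1/8352 + 15412 = 128721025/8352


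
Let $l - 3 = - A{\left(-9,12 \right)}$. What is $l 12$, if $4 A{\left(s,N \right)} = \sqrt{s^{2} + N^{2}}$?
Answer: $-9$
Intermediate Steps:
$A{\left(s,N \right)} = \frac{\sqrt{N^{2} + s^{2}}}{4}$ ($A{\left(s,N \right)} = \frac{\sqrt{s^{2} + N^{2}}}{4} = \frac{\sqrt{N^{2} + s^{2}}}{4}$)
$l = - \frac{3}{4}$ ($l = 3 - \frac{\sqrt{12^{2} + \left(-9\right)^{2}}}{4} = 3 - \frac{\sqrt{144 + 81}}{4} = 3 - \frac{\sqrt{225}}{4} = 3 - \frac{1}{4} \cdot 15 = 3 - \frac{15}{4} = - \frac{3}{4} \approx -0.75$)
$l 12 = \left(- \frac{3}{4}\right) 12 = -9$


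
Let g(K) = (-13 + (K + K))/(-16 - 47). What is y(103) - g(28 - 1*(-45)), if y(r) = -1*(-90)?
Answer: 829/9 ≈ 92.111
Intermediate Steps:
y(r) = 90
g(K) = 13/63 - 2*K/63 (g(K) = (-13 + 2*K)/(-63) = (-13 + 2*K)*(-1/63) = 13/63 - 2*K/63)
y(103) - g(28 - 1*(-45)) = 90 - (13/63 - 2*(28 - 1*(-45))/63) = 90 - (13/63 - 2*(28 + 45)/63) = 90 - (13/63 - 2/63*73) = 90 - (13/63 - 146/63) = 90 - 1*(-19/9) = 90 + 19/9 = 829/9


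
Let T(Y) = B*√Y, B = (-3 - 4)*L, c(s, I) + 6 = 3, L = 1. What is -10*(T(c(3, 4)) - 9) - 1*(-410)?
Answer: 500 + 70*I*√3 ≈ 500.0 + 121.24*I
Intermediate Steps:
c(s, I) = -3 (c(s, I) = -6 + 3 = -3)
B = -7 (B = (-3 - 4)*1 = -7*1 = -7)
T(Y) = -7*√Y
-10*(T(c(3, 4)) - 9) - 1*(-410) = -10*(-7*I*√3 - 9) - 1*(-410) = -10*(-7*I*√3 - 9) + 410 = -10*(-9 - 7*I*√3) + 410 = (90 + 70*I*√3) + 410 = 500 + 70*I*√3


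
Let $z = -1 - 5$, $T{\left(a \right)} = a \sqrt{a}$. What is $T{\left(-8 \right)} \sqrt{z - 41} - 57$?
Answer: $-57 + 16 \sqrt{94} \approx 98.126$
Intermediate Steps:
$T{\left(a \right)} = a^{\frac{3}{2}}$
$z = -6$ ($z = -1 - 5 = -6$)
$T{\left(-8 \right)} \sqrt{z - 41} - 57 = \left(-8\right)^{\frac{3}{2}} \sqrt{-6 - 41} - 57 = - 16 i \sqrt{2} \sqrt{-47} - 57 = - 16 i \sqrt{2} i \sqrt{47} - 57 = 16 \sqrt{94} - 57 = -57 + 16 \sqrt{94}$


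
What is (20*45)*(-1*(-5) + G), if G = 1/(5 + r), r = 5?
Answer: 4590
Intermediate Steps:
G = ⅒ (G = 1/(5 + 5) = 1/10 = ⅒ ≈ 0.10000)
(20*45)*(-1*(-5) + G) = (20*45)*(-1*(-5) + ⅒) = 900*(5 + ⅒) = 900*(51/10) = 4590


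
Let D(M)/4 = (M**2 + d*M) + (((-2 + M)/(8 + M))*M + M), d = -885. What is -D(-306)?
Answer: -216838944/149 ≈ -1.4553e+6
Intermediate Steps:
D(M) = -3536*M + 4*M**2 + 4*M*(-2 + M)/(8 + M) (D(M) = 4*((M**2 - 885*M) + (((-2 + M)/(8 + M))*M + M)) = 4*((M**2 - 885*M) + (M*(-2 + M)/(8 + M) + M)) = 4*((M**2 - 885*M) + (M + M*(-2 + M)/(8 + M))) = 4*(M**2 - 884*M + M*(-2 + M)/(8 + M)) = -3536*M + 4*M**2 + 4*M*(-2 + M)/(8 + M))
-D(-306) = -4*(-306)*(-7074 + (-306)**2 - 875*(-306))/(8 - 306) = -4*(-306)*(-7074 + 93636 + 267750)/(-298) = -4*(-306)*(-1)*354312/298 = -1*216838944/149 = -216838944/149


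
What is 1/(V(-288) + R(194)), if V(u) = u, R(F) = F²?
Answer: 1/37348 ≈ 2.6775e-5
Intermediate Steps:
1/(V(-288) + R(194)) = 1/(-288 + 194²) = 1/(-288 + 37636) = 1/37348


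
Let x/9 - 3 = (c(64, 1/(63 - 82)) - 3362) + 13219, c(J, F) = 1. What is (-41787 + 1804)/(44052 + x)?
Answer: -39983/132801 ≈ -0.30107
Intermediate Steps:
x = 88749 (x = 27 + 9*((1 - 3362) + 13219) = 27 + 9*(-3361 + 13219) = 27 + 9*9858 = 27 + 88722 = 88749)
(-41787 + 1804)/(44052 + x) = (-41787 + 1804)/(44052 + 88749) = -39983/132801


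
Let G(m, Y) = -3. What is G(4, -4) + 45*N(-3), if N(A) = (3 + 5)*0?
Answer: -3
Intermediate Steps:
N(A) = 0 (N(A) = 8*0 = 0)
G(4, -4) + 45*N(-3) = -3 + 45*0 = -3 + 0 = -3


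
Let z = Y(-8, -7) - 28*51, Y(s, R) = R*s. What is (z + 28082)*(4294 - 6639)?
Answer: -62634950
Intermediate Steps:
z = -1372 (z = -7*(-8) - 28*51 = 56 - 1428 = -1372)
(z + 28082)*(4294 - 6639) = (-1372 + 28082)*(4294 - 6639) = 26710*(-2345) = -62634950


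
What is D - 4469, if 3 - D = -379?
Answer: -4087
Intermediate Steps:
D = 382 (D = 3 - 1*(-379) = 3 + 379 = 382)
D - 4469 = 382 - 4469 = -4087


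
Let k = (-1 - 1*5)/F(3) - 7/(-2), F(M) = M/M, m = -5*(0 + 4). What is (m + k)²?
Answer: 2025/4 ≈ 506.25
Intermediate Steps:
m = -20 (m = -5*4 = -20)
F(M) = 1
k = -5/2 (k = (-1 - 1*5)/1 - 7/(-2) = (-1 - 5)*1 - 7*(-½) = -6*1 + 7/2 = -6 + 7/2 = -5/2 ≈ -2.5000)
(m + k)² = (-20 - 5/2)² = (-45/2)² = 2025/4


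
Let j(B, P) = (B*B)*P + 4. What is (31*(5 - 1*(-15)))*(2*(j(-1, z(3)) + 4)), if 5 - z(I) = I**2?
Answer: 4960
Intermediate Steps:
z(I) = 5 - I**2
j(B, P) = 4 + P*B**2 (j(B, P) = B**2*P + 4 = P*B**2 + 4 = 4 + P*B**2)
(31*(5 - 1*(-15)))*(2*(j(-1, z(3)) + 4)) = (31*(5 - 1*(-15)))*(2*((4 + (5 - 1*3**2)*(-1)**2) + 4)) = (31*(5 + 15))*(2*((4 + (5 - 1*9)*1) + 4)) = (31*20)*(2*((4 + (5 - 9)*1) + 4)) = 620*(2*((4 - 4*1) + 4)) = 620*(2*((4 - 4) + 4)) = 620*(2*(0 + 4)) = 620*(2*4) = 620*8 = 4960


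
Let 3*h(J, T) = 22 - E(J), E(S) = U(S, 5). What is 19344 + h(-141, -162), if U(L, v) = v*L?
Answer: 58759/3 ≈ 19586.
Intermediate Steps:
U(L, v) = L*v
E(S) = 5*S (E(S) = S*5 = 5*S)
h(J, T) = 22/3 - 5*J/3 (h(J, T) = (22 - 5*J)/3 = 22/3 - 5*J/3)
19344 + h(-141, -162) = 19344 + (22/3 - 5/3*(-141)) = 19344 + (22/3 + 235) = 19344 + 727/3 = 58759/3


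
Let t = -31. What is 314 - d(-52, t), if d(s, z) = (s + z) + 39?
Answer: 358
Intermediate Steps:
d(s, z) = 39 + s + z
314 - d(-52, t) = 314 - (39 - 52 - 31) = 314 - 1*(-44) = 314 + 44 = 358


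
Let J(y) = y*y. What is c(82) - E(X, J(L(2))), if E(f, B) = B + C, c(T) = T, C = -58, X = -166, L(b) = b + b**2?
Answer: 104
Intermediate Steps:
J(y) = y**2
E(f, B) = -58 + B (E(f, B) = B - 58 = -58 + B)
c(82) - E(X, J(L(2))) = 82 - (-58 + (2*(1 + 2))**2) = 82 - (-58 + (2*3)**2) = 82 - (-58 + 6**2) = 82 - (-58 + 36) = 82 - 1*(-22) = 82 + 22 = 104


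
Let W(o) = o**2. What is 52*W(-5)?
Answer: 1300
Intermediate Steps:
52*W(-5) = 52*(-5)**2 = 52*25 = 1300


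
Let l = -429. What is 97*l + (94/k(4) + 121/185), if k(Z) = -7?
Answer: -53905378/1295 ≈ -41626.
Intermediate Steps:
97*l + (94/k(4) + 121/185) = 97*(-429) + (94/(-7) + 121/185) = -41613 + (94*(-1/7) + 121*(1/185)) = -41613 + (-94/7 + 121/185) = -41613 - 16543/1295 = -53905378/1295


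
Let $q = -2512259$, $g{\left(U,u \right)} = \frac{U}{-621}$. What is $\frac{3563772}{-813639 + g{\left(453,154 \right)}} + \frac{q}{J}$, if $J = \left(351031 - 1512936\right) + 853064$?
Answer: $\frac{3755596322051}{1000308820992} \approx 3.7544$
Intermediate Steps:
$g{\left(U,u \right)} = - \frac{U}{621}$ ($g{\left(U,u \right)} = U \left(- \frac{1}{621}\right) = - \frac{U}{621}$)
$J = -308841$ ($J = -1161905 + 853064 = -308841$)
$\frac{3563772}{-813639 + g{\left(453,154 \right)}} + \frac{q}{J} = \frac{3563772}{-813639 - \frac{151}{207}} - \frac{2512259}{-308841} = \frac{3563772}{-813639 - \frac{151}{207}} - - \frac{2512259}{308841} = \frac{3563772}{- \frac{168423424}{207}} + \frac{2512259}{308841} = 3563772 \left(- \frac{207}{168423424}\right) + \frac{2512259}{308841} = - \frac{184425201}{42105856} + \frac{2512259}{308841} = \frac{3755596322051}{1000308820992}$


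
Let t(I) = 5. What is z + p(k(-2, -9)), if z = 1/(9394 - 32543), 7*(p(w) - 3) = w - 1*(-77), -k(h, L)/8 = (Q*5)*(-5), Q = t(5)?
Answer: 3631085/23149 ≈ 156.86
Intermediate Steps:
Q = 5
k(h, L) = 1000 (k(h, L) = -8*5*5*(-5) = -200*(-5) = -8*(-125) = 1000)
p(w) = 14 + w/7 (p(w) = 3 + (w - 1*(-77))/7 = 3 + (w + 77)/7 = 3 + (77 + w)/7 = 3 + (11 + w/7) = 14 + w/7)
z = -1/23149 (z = 1/(-23149) = -1/23149 ≈ -4.3198e-5)
z + p(k(-2, -9)) = -1/23149 + (14 + (⅐)*1000) = -1/23149 + (14 + 1000/7) = -1/23149 + 1098/7 = 3631085/23149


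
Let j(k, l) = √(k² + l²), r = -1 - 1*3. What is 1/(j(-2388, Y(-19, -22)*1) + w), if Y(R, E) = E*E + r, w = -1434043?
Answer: -1434043/2056473392905 - 12*√41201/2056473392905 ≈ -6.9852e-7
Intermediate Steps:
r = -4 (r = -1 - 3 = -4)
Y(R, E) = -4 + E² (Y(R, E) = E*E - 4 = E² - 4 = -4 + E²)
1/(j(-2388, Y(-19, -22)*1) + w) = 1/(√((-2388)² + ((-4 + (-22)²)*1)²) - 1434043) = 1/(√(5702544 + ((-4 + 484)*1)²) - 1434043) = 1/(√(5702544 + (480*1)²) - 1434043) = 1/(√(5702544 + 480²) - 1434043) = 1/(√(5702544 + 230400) - 1434043) = 1/(√5932944 - 1434043) = 1/(12*√41201 - 1434043) = 1/(-1434043 + 12*√41201)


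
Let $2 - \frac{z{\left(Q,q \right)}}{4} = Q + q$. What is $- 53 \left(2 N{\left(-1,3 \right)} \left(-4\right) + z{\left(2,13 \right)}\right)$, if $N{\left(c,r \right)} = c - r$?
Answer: $1060$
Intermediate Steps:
$z{\left(Q,q \right)} = 8 - 4 Q - 4 q$ ($z{\left(Q,q \right)} = 8 - 4 \left(Q + q\right) = 8 - \left(4 Q + 4 q\right) = 8 - 4 Q - 4 q$)
$- 53 \left(2 N{\left(-1,3 \right)} \left(-4\right) + z{\left(2,13 \right)}\right) = - 53 \left(2 \left(-1 - 3\right) \left(-4\right) - 52\right) = - 53 \left(2 \left(-4\right) \left(-4\right) - 52\right) = - 53 \left(\left(-8\right) \left(-4\right) - 52\right) = - 53 \left(32 - 52\right) = \left(-53\right) \left(-20\right) = 1060$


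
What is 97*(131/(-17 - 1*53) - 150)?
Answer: -1031207/70 ≈ -14732.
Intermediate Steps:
97*(131/(-17 - 1*53) - 150) = 97*(131/(-17 - 53) - 150) = 97*(131/(-70) - 150) = 97*(131*(-1/70) - 150) = 97*(-131/70 - 150) = 97*(-10631/70) = -1031207/70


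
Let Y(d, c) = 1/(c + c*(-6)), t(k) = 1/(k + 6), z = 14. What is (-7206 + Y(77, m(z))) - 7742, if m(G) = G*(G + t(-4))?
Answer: -15172221/1015 ≈ -14948.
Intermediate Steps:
t(k) = 1/(6 + k)
m(G) = G*(1/2 + G) (m(G) = G*(G + 1/(6 - 4)) = G*(G + 1/2) = G*(1/2 + G))
Y(d, c) = -1/(5*c) (Y(d, c) = 1/(c - 6*c) = 1/(-5*c) = -1/(5*c))
(-7206 + Y(77, m(z))) - 7742 = (-7206 - 1/(14*(1/2 + 14))/5) - 7742 = (-7206 - 1/(5*(14*(29/2)))) - 7742 = (-7206 - 1/5/203) - 7742 = (-7206 - 1/5*1/203) - 7742 = (-7206 - 1/1015) - 7742 = -7314091/1015 - 7742 = -15172221/1015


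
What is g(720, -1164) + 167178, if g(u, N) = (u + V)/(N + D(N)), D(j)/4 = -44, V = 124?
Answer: 56004419/335 ≈ 1.6718e+5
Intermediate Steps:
D(j) = -176 (D(j) = 4*(-44) = -176)
g(u, N) = (124 + u)/(-176 + N) (g(u, N) = (u + 124)/(N - 176) = (124 + u)/(-176 + N))
g(720, -1164) + 167178 = (124 + 720)/(-176 - 1164) + 167178 = 844/(-1340) + 167178 = -1/1340*844 + 167178 = -211/335 + 167178 = 56004419/335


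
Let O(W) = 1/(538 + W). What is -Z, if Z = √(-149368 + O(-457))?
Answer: -I*√12098807/9 ≈ -386.48*I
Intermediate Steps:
Z = I*√12098807/9 (Z = √(-149368 + 1/(538 - 457)) = √(-149368 + 1/81) = √(-12098807/81) = I*√12098807/9 ≈ 386.48*I)
-Z = -I*√12098807/9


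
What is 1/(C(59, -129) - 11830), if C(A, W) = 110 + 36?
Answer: -1/11684 ≈ -8.5587e-5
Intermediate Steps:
C(A, W) = 146
1/(C(59, -129) - 11830) = 1/(146 - 11830) = 1/(-11684) = -1/11684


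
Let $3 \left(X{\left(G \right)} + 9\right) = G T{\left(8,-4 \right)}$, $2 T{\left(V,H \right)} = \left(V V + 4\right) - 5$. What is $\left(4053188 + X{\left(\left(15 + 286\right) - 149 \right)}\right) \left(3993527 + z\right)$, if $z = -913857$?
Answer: $12487368924250$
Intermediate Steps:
$T{\left(V,H \right)} = - \frac{1}{2} + \frac{V^{2}}{2}$ ($T{\left(V,H \right)} = \frac{\left(V V + 4\right) - 5}{2} = \frac{\left(V^{2} + 4\right) - 5}{2} = \frac{\left(4 + V^{2}\right) - 5}{2} = \frac{-1 + V^{2}}{2} = - \frac{1}{2} + \frac{V^{2}}{2}$)
$X{\left(G \right)} = -9 + \frac{21 G}{2}$ ($X{\left(G \right)} = -9 + \frac{G \left(- \frac{1}{2} + \frac{8^{2}}{2}\right)}{3} = -9 + \frac{G \left(- \frac{1}{2} + \frac{1}{2} \cdot 64\right)}{3} = -9 + \frac{G \left(- \frac{1}{2} + 32\right)}{3} = -9 + \frac{G \frac{63}{2}}{3} = -9 + \frac{\frac{63}{2} G}{3} = -9 + \frac{21 G}{2}$)
$\left(4053188 + X{\left(\left(15 + 286\right) - 149 \right)}\right) \left(3993527 + z\right) = \left(4053188 - \left(9 - \frac{21 \left(\left(15 + 286\right) - 149\right)}{2}\right)\right) \left(3993527 - 913857\right) = \left(4053188 - \left(9 - \frac{21 \left(301 - 149\right)}{2}\right)\right) 3079670 = \left(4053188 + \left(-9 + \frac{21}{2} \cdot 152\right)\right) 3079670 = \left(4053188 + \left(-9 + 1596\right)\right) 3079670 = \left(4053188 + 1587\right) 3079670 = 4054775 \cdot 3079670 = 12487368924250$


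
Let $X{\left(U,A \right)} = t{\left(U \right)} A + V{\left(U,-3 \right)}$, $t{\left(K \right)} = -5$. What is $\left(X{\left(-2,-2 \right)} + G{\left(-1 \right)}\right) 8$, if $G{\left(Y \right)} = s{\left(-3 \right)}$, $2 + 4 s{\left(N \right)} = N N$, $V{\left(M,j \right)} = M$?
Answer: $78$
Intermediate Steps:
$s{\left(N \right)} = - \frac{1}{2} + \frac{N^{2}}{4}$ ($s{\left(N \right)} = - \frac{1}{2} + \frac{N N}{4} = - \frac{1}{2} + \frac{N^{2}}{4}$)
$G{\left(Y \right)} = \frac{7}{4}$ ($G{\left(Y \right)} = - \frac{1}{2} + \frac{\left(-3\right)^{2}}{4} = - \frac{1}{2} + \frac{1}{4} \cdot 9 = - \frac{1}{2} + \frac{9}{4} = \frac{7}{4}$)
$X{\left(U,A \right)} = U - 5 A$ ($X{\left(U,A \right)} = - 5 A + U = U - 5 A$)
$\left(X{\left(-2,-2 \right)} + G{\left(-1 \right)}\right) 8 = \left(\left(-2 - -10\right) + \frac{7}{4}\right) 8 = \left(\left(-2 + 10\right) + \frac{7}{4}\right) 8 = \left(8 + \frac{7}{4}\right) 8 = \frac{39}{4} \cdot 8 = 78$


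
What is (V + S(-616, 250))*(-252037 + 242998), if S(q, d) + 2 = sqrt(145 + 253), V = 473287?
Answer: -4278023115 - 9039*sqrt(398) ≈ -4.2782e+9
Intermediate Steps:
S(q, d) = -2 + sqrt(398) (S(q, d) = -2 + sqrt(145 + 253) = -2 + sqrt(398))
(V + S(-616, 250))*(-252037 + 242998) = (473287 + (-2 + sqrt(398)))*(-252037 + 242998) = (473285 + sqrt(398))*(-9039) = -4278023115 - 9039*sqrt(398)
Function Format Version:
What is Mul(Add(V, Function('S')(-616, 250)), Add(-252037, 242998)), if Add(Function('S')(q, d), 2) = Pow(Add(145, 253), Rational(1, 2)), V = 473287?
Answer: Add(-4278023115, Mul(-9039, Pow(398, Rational(1, 2)))) ≈ -4.2782e+9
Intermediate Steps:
Function('S')(q, d) = Add(-2, Pow(398, Rational(1, 2))) (Function('S')(q, d) = Add(-2, Pow(Add(145, 253), Rational(1, 2))) = Add(-2, Pow(398, Rational(1, 2))))
Mul(Add(V, Function('S')(-616, 250)), Add(-252037, 242998)) = Mul(Add(473287, Add(-2, Pow(398, Rational(1, 2)))), Add(-252037, 242998)) = Mul(Add(473285, Pow(398, Rational(1, 2))), -9039) = Add(-4278023115, Mul(-9039, Pow(398, Rational(1, 2))))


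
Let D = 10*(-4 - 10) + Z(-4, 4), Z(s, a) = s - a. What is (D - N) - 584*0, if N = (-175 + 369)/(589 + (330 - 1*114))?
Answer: -119334/805 ≈ -148.24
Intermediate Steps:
N = 194/805 (N = 194/(589 + (330 - 114)) = 194/(589 + 216) = 194/805 ≈ 0.24099)
D = -148 (D = 10*(-4 - 10) + (-4 - 1*4) = 10*(-14) + (-4 - 4) = -140 - 8 = -148)
(D - N) - 584*0 = (-148 - 1*194/805) - 584*0 = (-148 - 194/805) + 0 = -119334/805 + 0 = -119334/805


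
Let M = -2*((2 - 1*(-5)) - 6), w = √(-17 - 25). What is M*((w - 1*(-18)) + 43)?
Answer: -122 - 2*I*√42 ≈ -122.0 - 12.961*I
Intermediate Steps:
w = I*√42 (w = √(-42) = I*√42 ≈ 6.4807*I)
M = -2 (M = -2*((2 + 5) - 6) = -2*(7 - 6) = -2*1 = -2)
M*((w - 1*(-18)) + 43) = -2*((I*√42 - 1*(-18)) + 43) = -2*((I*√42 + 18) + 43) = -2*((18 + I*√42) + 43) = -2*(61 + I*√42) = -122 - 2*I*√42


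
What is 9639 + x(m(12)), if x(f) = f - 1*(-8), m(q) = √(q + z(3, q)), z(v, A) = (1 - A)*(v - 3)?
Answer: 9647 + 2*√3 ≈ 9650.5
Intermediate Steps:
z(v, A) = (1 - A)*(-3 + v)
m(q) = √q (m(q) = √(q + (-3 + 3 + 3*q - 1*q*3)) = √(q + (-3 + 3 + 3*q - 3*q)) = √(q + 0) = √q)
x(f) = 8 + f (x(f) = f + 8 = 8 + f)
9639 + x(m(12)) = 9639 + (8 + √12) = 9639 + (8 + 2*√3) = 9647 + 2*√3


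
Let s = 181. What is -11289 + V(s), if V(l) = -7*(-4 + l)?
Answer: -12528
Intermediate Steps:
V(l) = 28 - 7*l
-11289 + V(s) = -11289 + (28 - 7*181) = -11289 + (28 - 1267) = -11289 - 1239 = -12528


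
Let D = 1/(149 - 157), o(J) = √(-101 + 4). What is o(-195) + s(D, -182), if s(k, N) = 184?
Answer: 184 + I*√97 ≈ 184.0 + 9.8489*I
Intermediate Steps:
o(J) = I*√97 (o(J) = √(-97) = I*√97)
D = -⅛ (D = 1/(-8) = -⅛ ≈ -0.12500)
o(-195) + s(D, -182) = I*√97 + 184 = 184 + I*√97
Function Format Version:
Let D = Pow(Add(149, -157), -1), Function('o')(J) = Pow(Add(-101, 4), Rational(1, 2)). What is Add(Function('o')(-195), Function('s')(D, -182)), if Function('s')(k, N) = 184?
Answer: Add(184, Mul(I, Pow(97, Rational(1, 2)))) ≈ Add(184.00, Mul(9.8489, I))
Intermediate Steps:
Function('o')(J) = Mul(I, Pow(97, Rational(1, 2))) (Function('o')(J) = Pow(-97, Rational(1, 2)) = Mul(I, Pow(97, Rational(1, 2))))
D = Rational(-1, 8) (D = Pow(-8, -1) = Rational(-1, 8) ≈ -0.12500)
Add(Function('o')(-195), Function('s')(D, -182)) = Add(Mul(I, Pow(97, Rational(1, 2))), 184) = Add(184, Mul(I, Pow(97, Rational(1, 2))))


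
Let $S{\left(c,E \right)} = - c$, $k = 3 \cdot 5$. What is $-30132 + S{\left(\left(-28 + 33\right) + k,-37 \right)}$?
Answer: $-30152$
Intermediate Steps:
$k = 15$
$-30132 + S{\left(\left(-28 + 33\right) + k,-37 \right)} = -30132 - \left(\left(-28 + 33\right) + 15\right) = -30132 - \left(5 + 15\right) = -30132 - 20 = -30152$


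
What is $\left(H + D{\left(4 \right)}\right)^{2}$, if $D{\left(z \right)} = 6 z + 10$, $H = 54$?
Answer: $7744$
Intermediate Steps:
$D{\left(z \right)} = 10 + 6 z$
$\left(H + D{\left(4 \right)}\right)^{2} = \left(54 + \left(10 + 6 \cdot 4\right)\right)^{2} = \left(54 + \left(10 + 24\right)\right)^{2} = \left(54 + 34\right)^{2} = 88^{2} = 7744$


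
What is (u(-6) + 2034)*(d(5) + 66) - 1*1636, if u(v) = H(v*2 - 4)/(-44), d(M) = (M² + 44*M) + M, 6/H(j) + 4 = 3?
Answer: 7052662/11 ≈ 6.4115e+5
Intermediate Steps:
H(j) = -6 (H(j) = 6/(-4 + 3) = 6/(-1) = 6*(-1) = -6)
d(M) = M² + 45*M
u(v) = 3/22 (u(v) = -6/(-44) = -6*(-1/44) = 3/22)
(u(-6) + 2034)*(d(5) + 66) - 1*1636 = (3/22 + 2034)*(5*(45 + 5) + 66) - 1*1636 = 44751*(5*50 + 66)/22 - 1636 = 44751*(250 + 66)/22 - 1636 = (44751/22)*316 - 1636 = 7070658/11 - 1636 = 7052662/11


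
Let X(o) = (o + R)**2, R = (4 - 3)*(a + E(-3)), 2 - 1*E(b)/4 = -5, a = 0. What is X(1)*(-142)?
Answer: -119422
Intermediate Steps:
E(b) = 28 (E(b) = 8 - 4*(-5) = 8 + 20 = 28)
R = 28 (R = (4 - 3)*(0 + 28) = 1*28 = 28)
X(o) = (28 + o)**2 (X(o) = (o + 28)**2 = (28 + o)**2)
X(1)*(-142) = (28 + 1)**2*(-142) = 29**2*(-142) = 841*(-142) = -119422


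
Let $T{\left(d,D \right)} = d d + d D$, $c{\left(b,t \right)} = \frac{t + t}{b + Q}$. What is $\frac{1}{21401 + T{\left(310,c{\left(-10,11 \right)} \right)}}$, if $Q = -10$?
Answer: $\frac{1}{117160} \approx 8.5353 \cdot 10^{-6}$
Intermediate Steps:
$c{\left(b,t \right)} = \frac{2 t}{-10 + b}$ ($c{\left(b,t \right)} = \frac{t + t}{b - 10} = \frac{2 t}{-10 + b}$)
$T{\left(d,D \right)} = d^{2} + D d$
$\frac{1}{21401 + T{\left(310,c{\left(-10,11 \right)} \right)}} = \frac{1}{21401 + 310 \left(2 \cdot 11 \frac{1}{-10 - 10} + 310\right)} = \frac{1}{21401 + 310 \left(2 \cdot 11 \frac{1}{-20} + 310\right)} = \frac{1}{21401 + 310 \left(2 \cdot 11 \left(- \frac{1}{20}\right) + 310\right)} = \frac{1}{21401 + 310 \left(- \frac{11}{10} + 310\right)} = \frac{1}{21401 + 310 \cdot \frac{3089}{10}} = \frac{1}{21401 + 95759} = \frac{1}{117160}$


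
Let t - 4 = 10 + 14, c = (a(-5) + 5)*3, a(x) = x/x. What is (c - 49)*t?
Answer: -868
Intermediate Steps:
a(x) = 1
c = 18 (c = (1 + 5)*3 = 6*3 = 18)
t = 28 (t = 4 + (10 + 14) = 4 + 24 = 28)
(c - 49)*t = (18 - 49)*28 = -31*28 = -868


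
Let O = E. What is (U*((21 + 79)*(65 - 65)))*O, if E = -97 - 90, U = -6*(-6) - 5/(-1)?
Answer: 0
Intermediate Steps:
U = 41 (U = 36 - 5*(-1) = 36 + 5 = 41)
E = -187
O = -187
(U*((21 + 79)*(65 - 65)))*O = (41*((21 + 79)*(65 - 65)))*(-187) = (41*(100*0))*(-187) = (41*0)*(-187) = 0*(-187) = 0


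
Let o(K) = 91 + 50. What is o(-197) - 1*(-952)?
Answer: 1093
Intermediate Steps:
o(K) = 141
o(-197) - 1*(-952) = 141 - 1*(-952) = 141 + 952 = 1093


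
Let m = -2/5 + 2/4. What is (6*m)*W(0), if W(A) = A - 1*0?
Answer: 0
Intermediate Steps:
W(A) = A (W(A) = A + 0 = A)
m = ⅒ (m = -2*⅕ + 2*(¼) = -⅖ + ½ = ⅒ ≈ 0.10000)
(6*m)*W(0) = (6*(⅒))*0 = (⅗)*0 = 0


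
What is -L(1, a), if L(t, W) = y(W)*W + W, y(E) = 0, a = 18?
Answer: -18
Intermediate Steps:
L(t, W) = W (L(t, W) = 0*W + W = 0 + W = W)
-L(1, a) = -1*18 = -18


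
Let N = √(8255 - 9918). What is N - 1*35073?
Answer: -35073 + I*√1663 ≈ -35073.0 + 40.78*I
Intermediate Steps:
N = I*√1663 (N = √(-1663) = I*√1663 ≈ 40.78*I)
N - 1*35073 = I*√1663 - 1*35073 = I*√1663 - 35073 = -35073 + I*√1663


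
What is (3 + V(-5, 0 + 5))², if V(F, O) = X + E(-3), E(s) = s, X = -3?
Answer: 9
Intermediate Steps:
V(F, O) = -6 (V(F, O) = -3 - 3 = -6)
(3 + V(-5, 0 + 5))² = (3 - 6)² = (-3)² = 9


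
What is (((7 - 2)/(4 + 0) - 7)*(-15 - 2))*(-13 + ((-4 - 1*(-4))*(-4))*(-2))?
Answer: -5083/4 ≈ -1270.8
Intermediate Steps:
(((7 - 2)/(4 + 0) - 7)*(-15 - 2))*(-13 + ((-4 - 1*(-4))*(-4))*(-2)) = ((5/4 - 7)*(-17))*(-13 + ((-4 + 4)*(-4))*(-2)) = ((5*(1/4) - 7)*(-17))*(-13 + (0*(-4))*(-2)) = ((5/4 - 7)*(-17))*(-13 + 0*(-2)) = (-23/4*(-17))*(-13 + 0) = (391/4)*(-13) = -5083/4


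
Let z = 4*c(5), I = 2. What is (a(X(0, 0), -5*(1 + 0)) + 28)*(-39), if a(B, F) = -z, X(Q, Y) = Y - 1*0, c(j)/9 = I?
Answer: 1716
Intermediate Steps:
c(j) = 18 (c(j) = 9*2 = 18)
X(Q, Y) = Y (X(Q, Y) = Y + 0 = Y)
z = 72 (z = 4*18 = 72)
a(B, F) = -72 (a(B, F) = -1*72 = -72)
(a(X(0, 0), -5*(1 + 0)) + 28)*(-39) = (-72 + 28)*(-39) = -44*(-39) = 1716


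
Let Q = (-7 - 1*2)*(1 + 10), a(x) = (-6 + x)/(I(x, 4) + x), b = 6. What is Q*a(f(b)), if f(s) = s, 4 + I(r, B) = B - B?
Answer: 0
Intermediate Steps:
I(r, B) = -4 (I(r, B) = -4 + (B - B) = -4 + 0 = -4)
a(x) = (-6 + x)/(-4 + x)
Q = -99 (Q = (-7 - 2)*11 = -9*11 = -99)
Q*a(f(b)) = -99*(-6 + 6)/(-4 + 6) = -99*0/2 = -99*0 = 0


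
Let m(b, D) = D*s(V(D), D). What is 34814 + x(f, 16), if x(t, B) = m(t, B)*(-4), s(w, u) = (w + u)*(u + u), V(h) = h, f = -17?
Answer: -30722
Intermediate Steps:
s(w, u) = 2*u*(u + w) (s(w, u) = (u + w)*(2*u) = 2*u*(u + w))
m(b, D) = 4*D**3 (m(b, D) = D*(2*D*(D + D)) = D*(2*D*(2*D)) = D*(4*D**2) = 4*D**3)
x(t, B) = -16*B**3 (x(t, B) = (4*B**3)*(-4) = -16*B**3)
34814 + x(f, 16) = 34814 - 16*16**3 = 34814 - 16*4096 = 34814 - 65536 = -30722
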